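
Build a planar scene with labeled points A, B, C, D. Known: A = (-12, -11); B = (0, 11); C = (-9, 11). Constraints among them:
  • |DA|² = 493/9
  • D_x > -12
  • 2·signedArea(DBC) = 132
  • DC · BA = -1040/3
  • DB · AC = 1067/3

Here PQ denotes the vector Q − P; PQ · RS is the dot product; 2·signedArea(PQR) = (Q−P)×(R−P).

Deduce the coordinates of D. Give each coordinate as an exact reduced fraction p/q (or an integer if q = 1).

D = (-11, -11/3)

1. D_x = -11  [DC · BA = -1040/3 ∩ 2·signedArea(DBC) = 132]
2. D_y = -11/3  [DC · BA = -1040/3 ∩ 2·signedArea(DBC) = 132]
   → D = (-11, -11/3)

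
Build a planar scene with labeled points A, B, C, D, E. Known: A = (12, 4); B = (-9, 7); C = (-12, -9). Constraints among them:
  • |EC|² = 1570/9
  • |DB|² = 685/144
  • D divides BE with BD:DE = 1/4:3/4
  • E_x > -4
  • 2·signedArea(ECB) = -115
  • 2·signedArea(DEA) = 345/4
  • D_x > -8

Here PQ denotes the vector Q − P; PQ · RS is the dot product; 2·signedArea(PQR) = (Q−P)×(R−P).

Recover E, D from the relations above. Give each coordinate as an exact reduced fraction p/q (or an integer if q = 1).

1. E_x = -3  [line -16·x + 3·y + -50 = 0 ∩ |EC|² = 1570/9]
2. E_y = 2/3  [line -16·x + 3·y + -50 = 0 ∩ |EC|² = 1570/9]
   → E = (-3, 2/3)
3. D_x = -15/2  [D divides BE with BD:DE = 1/4:3/4]
4. D_y = 65/12  [D divides BE with BD:DE = 1/4:3/4]
   → D = (-15/2, 65/12)

D = (-15/2, 65/12)
E = (-3, 2/3)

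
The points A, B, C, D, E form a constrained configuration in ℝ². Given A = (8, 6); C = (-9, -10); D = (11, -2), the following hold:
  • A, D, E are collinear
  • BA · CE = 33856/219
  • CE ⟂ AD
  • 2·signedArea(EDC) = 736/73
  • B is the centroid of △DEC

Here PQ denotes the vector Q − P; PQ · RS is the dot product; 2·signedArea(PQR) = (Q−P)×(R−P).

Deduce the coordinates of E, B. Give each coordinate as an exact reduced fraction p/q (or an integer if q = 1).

B = (961/219, -1054/219)
E = (815/73, -178/73)

1. E_x = 815/73  [A, D, E are collinear ∩ CE ⟂ AD]
2. E_y = -178/73  [A, D, E are collinear ∩ CE ⟂ AD]
   → E = (815/73, -178/73)
3. B_x = 961/219  [B is the centroid of △DEC]
4. B_y = -1054/219  [B is the centroid of △DEC]
   → B = (961/219, -1054/219)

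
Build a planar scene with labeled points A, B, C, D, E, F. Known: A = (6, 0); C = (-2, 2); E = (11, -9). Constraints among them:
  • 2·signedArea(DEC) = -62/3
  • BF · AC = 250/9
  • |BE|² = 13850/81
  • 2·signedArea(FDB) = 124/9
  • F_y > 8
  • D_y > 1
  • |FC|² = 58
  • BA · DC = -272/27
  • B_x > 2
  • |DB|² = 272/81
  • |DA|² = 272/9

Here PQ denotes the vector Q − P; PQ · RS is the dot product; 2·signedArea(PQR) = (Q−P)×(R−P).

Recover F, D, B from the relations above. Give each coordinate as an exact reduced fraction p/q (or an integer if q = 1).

1. D_x = 2/3  [line -11·x + -13·y + 74/3 = 0 ∩ |DA|² = 272/9]
2. D_y = 4/3  [line -11·x + -13·y + 74/3 = 0 ∩ |DA|² = 272/9]
   → D = (2/3, 4/3)
3. B_x = 22/9  [line 8/3·x + -2/3·y + -160/27 = 0 ∩ |DB|² = 272/81]
4. B_y = 8/9  [line 8/3·x + -2/3·y + -160/27 = 0 ∩ |DB|² = 272/81]
   → B = (22/9, 8/9)
5. F_x = 1  [2·signedArea(FDB) = 124/9 ∩ BF · AC = 250/9]
6. F_y = 9  [2·signedArea(FDB) = 124/9 ∩ BF · AC = 250/9]
   → F = (1, 9)

B = (22/9, 8/9)
D = (2/3, 4/3)
F = (1, 9)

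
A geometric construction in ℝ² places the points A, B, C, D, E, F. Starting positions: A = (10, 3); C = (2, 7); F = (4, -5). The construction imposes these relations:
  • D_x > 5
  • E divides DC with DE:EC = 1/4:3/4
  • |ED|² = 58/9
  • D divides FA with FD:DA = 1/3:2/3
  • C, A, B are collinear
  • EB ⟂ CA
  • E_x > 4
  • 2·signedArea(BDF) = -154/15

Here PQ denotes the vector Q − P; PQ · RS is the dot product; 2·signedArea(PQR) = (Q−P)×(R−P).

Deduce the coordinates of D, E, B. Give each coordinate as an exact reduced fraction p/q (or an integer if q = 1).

B = (36/5, 22/5)
D = (6, -7/3)
E = (5, 0)

1. D_x = 6  [D divides FA with FD:DA = 1/3:2/3]
2. D_y = -7/3  [D divides FA with FD:DA = 1/3:2/3]
   → D = (6, -7/3)
3. E_x = 5  [E divides DC with DE:EC = 1/4:3/4]
4. E_y = 0  [E divides DC with DE:EC = 1/4:3/4]
   → E = (5, 0)
5. B_x = 36/5  [C, A, B are collinear ∩ EB ⟂ CA]
6. B_y = 22/5  [C, A, B are collinear ∩ EB ⟂ CA]
   → B = (36/5, 22/5)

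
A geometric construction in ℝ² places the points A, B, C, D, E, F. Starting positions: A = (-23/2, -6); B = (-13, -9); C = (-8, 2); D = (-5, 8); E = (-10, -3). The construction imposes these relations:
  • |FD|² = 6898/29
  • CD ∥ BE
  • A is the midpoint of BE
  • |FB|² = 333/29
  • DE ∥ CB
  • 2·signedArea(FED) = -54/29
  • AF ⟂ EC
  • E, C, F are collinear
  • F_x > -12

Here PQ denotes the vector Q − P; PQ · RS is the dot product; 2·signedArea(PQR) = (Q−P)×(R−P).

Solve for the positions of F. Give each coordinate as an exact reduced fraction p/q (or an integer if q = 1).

F = (-326/29, -177/29)

1. F_x = -326/29  [E, C, F are collinear ∩ AF ⟂ EC]
2. F_y = -177/29  [E, C, F are collinear ∩ AF ⟂ EC]
   → F = (-326/29, -177/29)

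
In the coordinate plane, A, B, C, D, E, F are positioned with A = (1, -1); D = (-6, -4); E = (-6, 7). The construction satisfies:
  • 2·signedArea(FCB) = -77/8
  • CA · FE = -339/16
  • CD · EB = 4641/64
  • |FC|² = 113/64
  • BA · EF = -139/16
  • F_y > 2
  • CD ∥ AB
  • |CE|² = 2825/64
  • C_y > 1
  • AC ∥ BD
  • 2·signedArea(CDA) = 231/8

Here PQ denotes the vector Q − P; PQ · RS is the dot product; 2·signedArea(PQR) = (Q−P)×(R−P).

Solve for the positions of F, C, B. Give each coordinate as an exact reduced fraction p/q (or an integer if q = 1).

B = (-27/8, -7)
C = (-13/8, 2)
F = (-5/2, 3)

1. C_x = -13/8  [line -3·x + 7·y + -151/8 = 0 ∩ |CE|² = 2825/64]
2. C_y = 2  [line -3·x + 7·y + -151/8 = 0 ∩ |CE|² = 2825/64]
   → C = (-13/8, 2)
3. B_x = -27/8  [AC ∥ BD ∩ CD ∥ AB]
4. B_y = -7  [AC ∥ BD ∩ CD ∥ AB]
   → B = (-27/8, -7)
5. F_x = -5/2  [2·signedArea(FCB) = -77/8 ∩ CA · FE = -339/16]
6. F_y = 3  [2·signedArea(FCB) = -77/8 ∩ CA · FE = -339/16]
   → F = (-5/2, 3)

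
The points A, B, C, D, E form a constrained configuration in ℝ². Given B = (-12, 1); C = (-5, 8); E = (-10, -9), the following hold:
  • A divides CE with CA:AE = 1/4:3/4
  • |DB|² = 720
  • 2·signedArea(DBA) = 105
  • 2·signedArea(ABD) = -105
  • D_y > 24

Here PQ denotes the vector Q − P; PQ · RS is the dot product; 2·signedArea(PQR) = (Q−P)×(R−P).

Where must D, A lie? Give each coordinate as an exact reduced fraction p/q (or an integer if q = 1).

1. A_x = -25/4  [A divides CE with CA:AE = 1/4:3/4]
2. A_y = 15/4  [A divides CE with CA:AE = 1/4:3/4]
   → A = (-25/4, 15/4)
3. D_x = 0  [line -11/4·x + 23/4·y + -575/4 = 0 ∩ |DB|² = 720]
4. D_y = 25  [line -11/4·x + 23/4·y + -575/4 = 0 ∩ |DB|² = 720]
   → D = (0, 25)

A = (-25/4, 15/4)
D = (0, 25)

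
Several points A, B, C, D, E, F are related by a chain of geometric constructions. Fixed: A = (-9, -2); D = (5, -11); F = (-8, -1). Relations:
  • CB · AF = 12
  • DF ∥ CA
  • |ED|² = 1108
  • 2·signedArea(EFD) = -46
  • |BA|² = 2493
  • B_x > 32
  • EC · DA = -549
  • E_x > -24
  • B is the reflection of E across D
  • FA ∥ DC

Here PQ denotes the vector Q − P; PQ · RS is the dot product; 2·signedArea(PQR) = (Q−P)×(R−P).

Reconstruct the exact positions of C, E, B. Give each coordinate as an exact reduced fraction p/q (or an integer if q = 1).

1. C_x = 4  [DF ∥ CA ∩ FA ∥ DC]
2. C_y = -12  [DF ∥ CA ∩ FA ∥ DC]
   → C = (4, -12)
3. E_x = -23  [2·signedArea(EFD) = -46 ∩ EC · DA = -549]
4. E_y = 7  [2·signedArea(EFD) = -46 ∩ EC · DA = -549]
   → E = (-23, 7)
5. B_x = 33  [B is the reflection of E across D]
6. B_y = -29  [B is the reflection of E across D]
   → B = (33, -29)

B = (33, -29)
C = (4, -12)
E = (-23, 7)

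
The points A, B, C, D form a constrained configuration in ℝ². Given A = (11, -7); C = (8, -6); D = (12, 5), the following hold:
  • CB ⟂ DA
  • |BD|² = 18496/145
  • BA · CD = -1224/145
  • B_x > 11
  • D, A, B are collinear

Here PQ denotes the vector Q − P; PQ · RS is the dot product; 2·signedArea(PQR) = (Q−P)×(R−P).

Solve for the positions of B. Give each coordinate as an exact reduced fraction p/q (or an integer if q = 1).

1. B_x = 1604/145  [D, A, B are collinear ∩ CB ⟂ DA]
2. B_y = -907/145  [D, A, B are collinear ∩ CB ⟂ DA]
   → B = (1604/145, -907/145)

B = (1604/145, -907/145)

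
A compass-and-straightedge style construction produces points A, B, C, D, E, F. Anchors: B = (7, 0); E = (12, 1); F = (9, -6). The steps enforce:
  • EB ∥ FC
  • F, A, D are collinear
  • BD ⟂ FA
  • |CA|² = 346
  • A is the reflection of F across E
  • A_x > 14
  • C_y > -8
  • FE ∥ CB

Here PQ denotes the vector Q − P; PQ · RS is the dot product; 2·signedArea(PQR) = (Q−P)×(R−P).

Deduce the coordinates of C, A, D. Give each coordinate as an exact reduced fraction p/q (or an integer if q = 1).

A = (15, 8)
C = (4, -7)
D = (315/29, -48/29)

1. C_x = 4  [FE ∥ CB ∩ EB ∥ FC]
2. C_y = -7  [FE ∥ CB ∩ EB ∥ FC]
   → C = (4, -7)
3. A_x = 15  [A is the reflection of F across E]
4. A_y = 8  [A is the reflection of F across E]
   → A = (15, 8)
5. D_x = 315/29  [F, A, D are collinear ∩ BD ⟂ FA]
6. D_y = -48/29  [F, A, D are collinear ∩ BD ⟂ FA]
   → D = (315/29, -48/29)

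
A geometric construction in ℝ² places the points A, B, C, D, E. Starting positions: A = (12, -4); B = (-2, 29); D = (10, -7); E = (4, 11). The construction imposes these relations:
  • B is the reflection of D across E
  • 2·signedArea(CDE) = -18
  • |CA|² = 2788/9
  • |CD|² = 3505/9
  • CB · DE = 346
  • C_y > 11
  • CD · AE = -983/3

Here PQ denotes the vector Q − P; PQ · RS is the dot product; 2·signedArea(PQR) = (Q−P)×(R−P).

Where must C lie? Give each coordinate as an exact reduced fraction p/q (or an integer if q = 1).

C = (14/3, 12)

1. C_x = 14/3  [CB · DE = 346 ∩ CD · AE = -983/3]
2. C_y = 12  [CB · DE = 346 ∩ CD · AE = -983/3]
   → C = (14/3, 12)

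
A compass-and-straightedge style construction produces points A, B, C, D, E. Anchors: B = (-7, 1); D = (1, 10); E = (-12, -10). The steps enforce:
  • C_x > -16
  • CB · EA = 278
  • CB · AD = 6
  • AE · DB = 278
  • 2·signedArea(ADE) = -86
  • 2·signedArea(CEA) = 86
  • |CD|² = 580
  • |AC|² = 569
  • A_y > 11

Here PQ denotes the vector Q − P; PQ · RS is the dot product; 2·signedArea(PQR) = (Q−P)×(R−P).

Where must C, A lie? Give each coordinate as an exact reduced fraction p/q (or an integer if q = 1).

A = (-2, 12)
C = (-15, -8)

1. A_x = -2  [AE · DB = 278 ∩ 2·signedArea(ADE) = -86]
2. A_y = 12  [AE · DB = 278 ∩ 2·signedArea(ADE) = -86]
   → A = (-2, 12)
3. C_x = -15  [CB · AD = 6 ∩ 2·signedArea(CEA) = 86]
4. C_y = -8  [CB · AD = 6 ∩ 2·signedArea(CEA) = 86]
   → C = (-15, -8)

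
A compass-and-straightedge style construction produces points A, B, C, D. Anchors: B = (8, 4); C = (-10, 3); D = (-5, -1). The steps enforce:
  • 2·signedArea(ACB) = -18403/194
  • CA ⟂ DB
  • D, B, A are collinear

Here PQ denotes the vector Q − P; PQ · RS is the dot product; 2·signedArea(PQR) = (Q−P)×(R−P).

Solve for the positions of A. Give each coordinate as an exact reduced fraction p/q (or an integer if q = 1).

A = (-1555/194, -419/194)

1. A_x = -1555/194  [D, B, A are collinear ∩ CA ⟂ DB]
2. A_y = -419/194  [D, B, A are collinear ∩ CA ⟂ DB]
   → A = (-1555/194, -419/194)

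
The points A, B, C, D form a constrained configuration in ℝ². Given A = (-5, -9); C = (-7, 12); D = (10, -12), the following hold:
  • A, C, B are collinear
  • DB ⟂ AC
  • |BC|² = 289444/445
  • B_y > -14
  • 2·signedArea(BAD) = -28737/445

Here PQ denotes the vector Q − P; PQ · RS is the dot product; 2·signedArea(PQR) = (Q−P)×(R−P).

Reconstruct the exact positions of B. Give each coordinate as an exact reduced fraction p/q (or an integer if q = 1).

1. B_x = -2039/445  [A, C, B are collinear ∩ DB ⟂ AC]
2. B_y = -5958/445  [A, C, B are collinear ∩ DB ⟂ AC]
   → B = (-2039/445, -5958/445)

B = (-2039/445, -5958/445)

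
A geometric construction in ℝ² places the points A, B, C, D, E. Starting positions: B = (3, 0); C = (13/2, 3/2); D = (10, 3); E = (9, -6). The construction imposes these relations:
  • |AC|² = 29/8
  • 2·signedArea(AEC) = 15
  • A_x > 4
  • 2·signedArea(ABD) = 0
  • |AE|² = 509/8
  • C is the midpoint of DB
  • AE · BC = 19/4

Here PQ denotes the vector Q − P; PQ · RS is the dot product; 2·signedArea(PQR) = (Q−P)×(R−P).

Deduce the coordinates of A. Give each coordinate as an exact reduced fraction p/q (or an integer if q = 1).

A = (19/4, 3/4)

1. A_x = 19/4  [2·signedArea(ABD) = 0 ∩ AE · BC = 19/4]
2. A_y = 3/4  [2·signedArea(ABD) = 0 ∩ AE · BC = 19/4]
   → A = (19/4, 3/4)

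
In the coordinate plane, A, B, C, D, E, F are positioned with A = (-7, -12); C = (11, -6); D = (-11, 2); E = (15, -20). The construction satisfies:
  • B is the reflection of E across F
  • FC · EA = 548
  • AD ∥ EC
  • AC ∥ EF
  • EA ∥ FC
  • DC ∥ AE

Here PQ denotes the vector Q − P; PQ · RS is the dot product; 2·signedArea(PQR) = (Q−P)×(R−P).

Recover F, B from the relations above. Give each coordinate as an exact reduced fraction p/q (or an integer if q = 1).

1. F_x = 33  [EA ∥ FC ∩ AC ∥ EF]
2. F_y = -14  [EA ∥ FC ∩ AC ∥ EF]
   → F = (33, -14)
3. B_x = 51  [B is the reflection of E across F]
4. B_y = -8  [B is the reflection of E across F]
   → B = (51, -8)

B = (51, -8)
F = (33, -14)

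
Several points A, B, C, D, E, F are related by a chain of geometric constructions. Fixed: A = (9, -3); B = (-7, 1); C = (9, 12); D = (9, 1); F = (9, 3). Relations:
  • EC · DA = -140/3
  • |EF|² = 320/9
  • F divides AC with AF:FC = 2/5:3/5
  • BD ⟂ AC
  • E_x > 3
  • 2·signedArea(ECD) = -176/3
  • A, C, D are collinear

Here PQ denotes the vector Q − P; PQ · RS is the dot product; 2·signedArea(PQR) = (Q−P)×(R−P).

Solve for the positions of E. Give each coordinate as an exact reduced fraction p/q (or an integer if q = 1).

E = (11/3, 1/3)

1. E_x = 11/3  [2·signedArea(ECD) = -176/3 ∩ EC · DA = -140/3]
2. E_y = 1/3  [2·signedArea(ECD) = -176/3 ∩ EC · DA = -140/3]
   → E = (11/3, 1/3)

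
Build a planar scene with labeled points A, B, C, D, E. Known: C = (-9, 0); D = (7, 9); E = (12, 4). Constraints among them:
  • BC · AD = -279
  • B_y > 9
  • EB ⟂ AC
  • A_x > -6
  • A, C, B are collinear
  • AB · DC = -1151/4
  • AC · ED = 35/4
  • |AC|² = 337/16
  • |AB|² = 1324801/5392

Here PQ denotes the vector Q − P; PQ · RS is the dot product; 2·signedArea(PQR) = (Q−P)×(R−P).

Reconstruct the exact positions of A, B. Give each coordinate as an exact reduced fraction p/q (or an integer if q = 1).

1. A_x = -5  [line 5·x + -5·y + 145/4 = 0 ∩ |AC|² = 337/16]
2. A_y = 9/4  [line 5·x + -5·y + 145/4 = 0 ∩ |AC|² = 337/16]
   → A = (-5, 9/4)
3. B_x = 2919/337  [AB · DC = -1151/4 ∩ A, C, B are collinear]
4. B_y = 3348/337  [AB · DC = -1151/4 ∩ A, C, B are collinear]
   → B = (2919/337, 3348/337)

A = (-5, 9/4)
B = (2919/337, 3348/337)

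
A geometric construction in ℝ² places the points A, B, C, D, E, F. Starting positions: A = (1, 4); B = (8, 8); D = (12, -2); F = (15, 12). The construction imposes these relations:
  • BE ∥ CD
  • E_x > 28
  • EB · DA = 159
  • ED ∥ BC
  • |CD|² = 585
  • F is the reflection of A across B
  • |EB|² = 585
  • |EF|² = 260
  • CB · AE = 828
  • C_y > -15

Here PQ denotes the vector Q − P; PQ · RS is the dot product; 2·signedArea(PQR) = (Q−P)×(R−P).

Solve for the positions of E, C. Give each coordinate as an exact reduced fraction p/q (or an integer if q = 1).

1. E_x = 29  [line 11·x + -6·y + -199 = 0 ∩ |EB|² = 585]
2. E_y = 20  [line 11·x + -6·y + -199 = 0 ∩ |EB|² = 585]
   → E = (29, 20)
3. C_x = -9  [BE ∥ CD ∩ ED ∥ BC]
4. C_y = -14  [BE ∥ CD ∩ ED ∥ BC]
   → C = (-9, -14)

C = (-9, -14)
E = (29, 20)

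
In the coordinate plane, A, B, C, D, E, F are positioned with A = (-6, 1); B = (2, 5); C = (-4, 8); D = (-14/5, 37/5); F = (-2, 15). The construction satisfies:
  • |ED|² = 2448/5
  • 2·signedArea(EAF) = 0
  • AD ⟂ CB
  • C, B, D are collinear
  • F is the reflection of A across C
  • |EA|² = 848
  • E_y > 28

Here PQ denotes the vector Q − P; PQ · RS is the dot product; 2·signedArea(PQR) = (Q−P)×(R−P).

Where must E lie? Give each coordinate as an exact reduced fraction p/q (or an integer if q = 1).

1. E_x = 2  [line -14·x + 4·y + -88 = 0 ∩ |ED|² = 2448/5]
2. E_y = 29  [line -14·x + 4·y + -88 = 0 ∩ |ED|² = 2448/5]
   → E = (2, 29)

E = (2, 29)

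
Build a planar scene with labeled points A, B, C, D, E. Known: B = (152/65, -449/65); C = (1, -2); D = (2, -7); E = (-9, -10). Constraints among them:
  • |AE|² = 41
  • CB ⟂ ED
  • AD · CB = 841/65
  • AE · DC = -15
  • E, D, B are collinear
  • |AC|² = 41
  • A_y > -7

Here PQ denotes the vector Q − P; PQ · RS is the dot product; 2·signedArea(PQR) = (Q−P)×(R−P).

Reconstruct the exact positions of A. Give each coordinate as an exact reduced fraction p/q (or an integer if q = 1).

A = (-4, -6)

1. A_x = -4  [AE · DC = -15 ∩ AD · CB = 841/65]
2. A_y = -6  [AE · DC = -15 ∩ AD · CB = 841/65]
   → A = (-4, -6)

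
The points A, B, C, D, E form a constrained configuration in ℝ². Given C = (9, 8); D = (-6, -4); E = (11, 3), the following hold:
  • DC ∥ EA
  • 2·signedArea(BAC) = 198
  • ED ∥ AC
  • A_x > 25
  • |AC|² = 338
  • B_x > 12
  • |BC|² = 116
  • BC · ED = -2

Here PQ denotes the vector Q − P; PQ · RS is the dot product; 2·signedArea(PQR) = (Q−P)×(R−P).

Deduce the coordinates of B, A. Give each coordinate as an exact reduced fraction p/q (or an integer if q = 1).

A = (26, 15)
B = (13, -2)

1. B_x = 13  [line 17·x + 7·y + -207 = 0 ∩ |BC|² = 116]
2. B_y = -2  [line 17·x + 7·y + -207 = 0 ∩ |BC|² = 116]
   → B = (13, -2)
3. A_x = 26  [2·signedArea(BAC) = 198 ∩ ED ∥ AC]
4. A_y = 15  [2·signedArea(BAC) = 198 ∩ ED ∥ AC]
   → A = (26, 15)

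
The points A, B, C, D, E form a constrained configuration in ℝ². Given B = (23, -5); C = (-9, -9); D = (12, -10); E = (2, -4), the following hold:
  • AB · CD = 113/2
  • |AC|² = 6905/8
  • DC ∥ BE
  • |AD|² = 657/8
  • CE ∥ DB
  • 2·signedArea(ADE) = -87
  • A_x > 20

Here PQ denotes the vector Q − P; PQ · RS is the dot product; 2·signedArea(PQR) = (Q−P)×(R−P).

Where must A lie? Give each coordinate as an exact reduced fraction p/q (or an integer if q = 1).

A = (81/4, -25/4)

1. A_x = 81/4  [2·signedArea(ADE) = -87 ∩ AB · CD = 113/2]
2. A_y = -25/4  [2·signedArea(ADE) = -87 ∩ AB · CD = 113/2]
   → A = (81/4, -25/4)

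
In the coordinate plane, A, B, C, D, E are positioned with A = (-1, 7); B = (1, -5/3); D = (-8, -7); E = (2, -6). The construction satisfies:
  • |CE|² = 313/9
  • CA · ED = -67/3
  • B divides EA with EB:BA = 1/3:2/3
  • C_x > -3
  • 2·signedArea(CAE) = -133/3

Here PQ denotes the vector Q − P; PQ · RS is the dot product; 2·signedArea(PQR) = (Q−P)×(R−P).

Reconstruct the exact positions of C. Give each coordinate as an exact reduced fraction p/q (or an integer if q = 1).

C = (-7/3, -2)

1. C_x = -7/3  [2·signedArea(CAE) = -133/3 ∩ CA · ED = -67/3]
2. C_y = -2  [2·signedArea(CAE) = -133/3 ∩ CA · ED = -67/3]
   → C = (-7/3, -2)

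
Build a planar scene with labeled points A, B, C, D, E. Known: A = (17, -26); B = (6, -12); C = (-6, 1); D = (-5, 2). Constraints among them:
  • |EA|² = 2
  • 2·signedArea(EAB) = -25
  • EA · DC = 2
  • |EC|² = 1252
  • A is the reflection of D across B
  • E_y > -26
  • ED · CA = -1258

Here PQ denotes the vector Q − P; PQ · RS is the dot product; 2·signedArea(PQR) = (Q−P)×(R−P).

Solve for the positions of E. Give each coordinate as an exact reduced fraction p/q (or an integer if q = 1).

1. E_x = 18  [2·signedArea(EAB) = -25 ∩ ED · CA = -1258]
2. E_y = -25  [2·signedArea(EAB) = -25 ∩ ED · CA = -1258]
   → E = (18, -25)

E = (18, -25)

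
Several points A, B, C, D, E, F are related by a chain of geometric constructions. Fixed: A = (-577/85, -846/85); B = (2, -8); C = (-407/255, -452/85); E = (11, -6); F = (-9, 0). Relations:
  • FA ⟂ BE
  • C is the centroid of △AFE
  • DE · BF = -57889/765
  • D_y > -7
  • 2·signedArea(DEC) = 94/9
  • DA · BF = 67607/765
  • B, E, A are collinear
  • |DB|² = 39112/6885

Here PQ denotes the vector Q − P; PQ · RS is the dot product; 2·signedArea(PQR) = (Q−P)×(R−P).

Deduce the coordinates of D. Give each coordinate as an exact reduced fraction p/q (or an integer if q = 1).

1. D_x = 2908/765  [DE · BF = -57889/765 ∩ 2·signedArea(DEC) = 94/9]
2. D_y = -1642/255  [DE · BF = -57889/765 ∩ 2·signedArea(DEC) = 94/9]
   → D = (2908/765, -1642/255)

D = (2908/765, -1642/255)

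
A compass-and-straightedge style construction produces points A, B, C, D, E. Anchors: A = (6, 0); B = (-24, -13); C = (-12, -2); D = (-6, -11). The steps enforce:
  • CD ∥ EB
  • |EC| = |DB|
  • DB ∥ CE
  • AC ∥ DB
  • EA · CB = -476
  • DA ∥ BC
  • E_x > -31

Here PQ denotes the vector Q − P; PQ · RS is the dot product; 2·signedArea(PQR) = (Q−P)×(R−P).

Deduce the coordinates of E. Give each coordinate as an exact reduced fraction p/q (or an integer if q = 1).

E = (-30, -4)

1. E_x = -30  [CD ∥ EB ∩ DB ∥ CE]
2. E_y = -4  [CD ∥ EB ∩ DB ∥ CE]
   → E = (-30, -4)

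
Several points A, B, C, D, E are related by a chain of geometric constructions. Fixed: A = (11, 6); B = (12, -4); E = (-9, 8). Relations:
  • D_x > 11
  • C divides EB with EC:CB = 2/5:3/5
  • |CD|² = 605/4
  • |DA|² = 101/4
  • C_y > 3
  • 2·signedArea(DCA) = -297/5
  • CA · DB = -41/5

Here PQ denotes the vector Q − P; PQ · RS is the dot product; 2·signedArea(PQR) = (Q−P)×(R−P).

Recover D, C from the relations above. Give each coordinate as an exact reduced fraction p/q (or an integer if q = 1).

1. C_x = -3/5  [C divides EB with EC:CB = 2/5:3/5]
2. C_y = 16/5  [C divides EB with EC:CB = 2/5:3/5]
   → C = (-3/5, 16/5)
3. D_x = 23/2  [2·signedArea(DCA) = -297/5 ∩ CA · DB = -41/5]
4. D_y = 1  [2·signedArea(DCA) = -297/5 ∩ CA · DB = -41/5]
   → D = (23/2, 1)

C = (-3/5, 16/5)
D = (23/2, 1)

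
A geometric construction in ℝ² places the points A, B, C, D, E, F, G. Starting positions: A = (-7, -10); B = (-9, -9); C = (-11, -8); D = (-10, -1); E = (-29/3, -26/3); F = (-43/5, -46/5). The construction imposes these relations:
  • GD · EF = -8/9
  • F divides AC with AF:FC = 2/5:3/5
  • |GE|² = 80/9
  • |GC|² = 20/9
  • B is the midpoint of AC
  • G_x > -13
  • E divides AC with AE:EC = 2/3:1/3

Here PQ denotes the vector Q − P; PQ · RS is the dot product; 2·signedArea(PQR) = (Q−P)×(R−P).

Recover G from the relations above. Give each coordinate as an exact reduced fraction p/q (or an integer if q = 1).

1. G_x = -37/3  [line -16/15·x + 8/15·y + -416/45 = 0 ∩ |GE|² = 80/9]
2. G_y = -22/3  [line -16/15·x + 8/15·y + -416/45 = 0 ∩ |GE|² = 80/9]
   → G = (-37/3, -22/3)

G = (-37/3, -22/3)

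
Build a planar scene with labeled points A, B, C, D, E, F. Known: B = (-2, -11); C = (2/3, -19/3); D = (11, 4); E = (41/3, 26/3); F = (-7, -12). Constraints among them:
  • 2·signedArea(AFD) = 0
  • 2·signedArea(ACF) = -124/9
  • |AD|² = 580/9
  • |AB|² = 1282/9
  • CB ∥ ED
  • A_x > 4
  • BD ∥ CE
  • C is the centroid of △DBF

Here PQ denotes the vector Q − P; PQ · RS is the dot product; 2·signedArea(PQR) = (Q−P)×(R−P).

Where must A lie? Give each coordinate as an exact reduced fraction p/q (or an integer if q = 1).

1. A_x = 5  [2·signedArea(AFD) = 0 ∩ 2·signedArea(ACF) = -124/9]
2. A_y = -4/3  [2·signedArea(AFD) = 0 ∩ 2·signedArea(ACF) = -124/9]
   → A = (5, -4/3)

A = (5, -4/3)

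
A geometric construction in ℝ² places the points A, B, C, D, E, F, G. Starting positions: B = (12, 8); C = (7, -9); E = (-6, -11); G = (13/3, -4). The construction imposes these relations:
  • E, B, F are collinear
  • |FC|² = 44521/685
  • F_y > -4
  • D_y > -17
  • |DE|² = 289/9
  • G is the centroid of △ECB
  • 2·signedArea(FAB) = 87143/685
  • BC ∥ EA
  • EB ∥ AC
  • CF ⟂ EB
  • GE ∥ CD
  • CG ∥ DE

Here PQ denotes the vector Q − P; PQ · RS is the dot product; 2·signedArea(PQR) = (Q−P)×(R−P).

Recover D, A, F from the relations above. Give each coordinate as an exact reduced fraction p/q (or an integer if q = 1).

1. D_x = -10/3  [CG ∥ DE ∩ GE ∥ CD]
2. D_y = -16  [CG ∥ DE ∩ GE ∥ CD]
   → D = (-10/3, -16)
3. A_x = -11  [EB ∥ AC ∩ BC ∥ EA]
4. A_y = -28  [EB ∥ AC ∩ BC ∥ EA]
   → A = (-11, -28)
5. F_x = 786/685  [E, B, F are collinear ∩ CF ⟂ EB]
6. F_y = -2367/685  [E, B, F are collinear ∩ CF ⟂ EB]
   → F = (786/685, -2367/685)

A = (-11, -28)
D = (-10/3, -16)
F = (786/685, -2367/685)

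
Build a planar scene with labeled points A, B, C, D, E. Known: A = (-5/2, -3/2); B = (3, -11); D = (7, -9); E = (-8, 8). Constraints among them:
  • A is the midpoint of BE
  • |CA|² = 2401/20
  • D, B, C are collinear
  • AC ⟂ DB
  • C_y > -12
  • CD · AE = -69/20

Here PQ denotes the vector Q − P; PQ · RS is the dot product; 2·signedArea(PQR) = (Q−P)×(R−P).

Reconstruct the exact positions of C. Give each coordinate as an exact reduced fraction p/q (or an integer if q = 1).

C = (12/5, -113/10)

1. C_x = 12/5  [D, B, C are collinear ∩ AC ⟂ DB]
2. C_y = -113/10  [D, B, C are collinear ∩ AC ⟂ DB]
   → C = (12/5, -113/10)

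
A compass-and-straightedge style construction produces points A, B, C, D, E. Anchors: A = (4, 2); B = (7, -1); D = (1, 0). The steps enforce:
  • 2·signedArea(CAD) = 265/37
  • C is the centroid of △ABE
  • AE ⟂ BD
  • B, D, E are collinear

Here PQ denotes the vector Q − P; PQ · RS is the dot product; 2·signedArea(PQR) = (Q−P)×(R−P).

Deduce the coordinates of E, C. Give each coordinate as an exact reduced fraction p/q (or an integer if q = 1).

C = (180/37, 7/37)
E = (133/37, -16/37)

1. E_x = 133/37  [B, D, E are collinear ∩ AE ⟂ BD]
2. E_y = -16/37  [B, D, E are collinear ∩ AE ⟂ BD]
   → E = (133/37, -16/37)
3. C_x = 180/37  [C is the centroid of △ABE]
4. C_y = 7/37  [C is the centroid of △ABE]
   → C = (180/37, 7/37)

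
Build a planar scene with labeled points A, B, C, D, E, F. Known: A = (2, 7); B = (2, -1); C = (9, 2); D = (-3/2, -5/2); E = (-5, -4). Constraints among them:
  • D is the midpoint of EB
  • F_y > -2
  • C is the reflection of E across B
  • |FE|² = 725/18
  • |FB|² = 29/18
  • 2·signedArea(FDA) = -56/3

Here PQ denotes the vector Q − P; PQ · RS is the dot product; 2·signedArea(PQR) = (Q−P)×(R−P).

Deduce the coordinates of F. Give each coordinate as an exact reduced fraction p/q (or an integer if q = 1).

F = (5/6, -3/2)

1. F_x = 5/6  [line -19/2·x + 7/2·y + 79/6 = 0 ∩ |FE|² = 725/18]
2. F_y = -3/2  [line -19/2·x + 7/2·y + 79/6 = 0 ∩ |FE|² = 725/18]
   → F = (5/6, -3/2)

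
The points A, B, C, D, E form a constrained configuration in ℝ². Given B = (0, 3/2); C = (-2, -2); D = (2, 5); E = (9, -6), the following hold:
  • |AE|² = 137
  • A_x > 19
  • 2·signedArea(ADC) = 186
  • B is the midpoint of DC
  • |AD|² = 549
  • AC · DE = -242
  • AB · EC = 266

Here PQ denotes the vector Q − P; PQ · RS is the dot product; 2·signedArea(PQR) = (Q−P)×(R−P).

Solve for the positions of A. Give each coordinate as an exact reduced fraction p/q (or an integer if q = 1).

1. A_x = 20  [AC · DE = -242 ∩ 2·signedArea(ADC) = 186]
2. A_y = -10  [AC · DE = -242 ∩ 2·signedArea(ADC) = 186]
   → A = (20, -10)

A = (20, -10)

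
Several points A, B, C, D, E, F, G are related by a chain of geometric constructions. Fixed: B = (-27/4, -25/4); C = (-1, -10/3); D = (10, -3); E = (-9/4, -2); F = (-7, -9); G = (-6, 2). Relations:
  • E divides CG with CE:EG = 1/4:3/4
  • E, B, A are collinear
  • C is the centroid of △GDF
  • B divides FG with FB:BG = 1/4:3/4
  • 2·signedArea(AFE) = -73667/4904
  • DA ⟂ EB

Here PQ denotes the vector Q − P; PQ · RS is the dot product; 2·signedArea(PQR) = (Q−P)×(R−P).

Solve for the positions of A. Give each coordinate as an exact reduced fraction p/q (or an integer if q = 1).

A = (9135/2452, 4467/1226)

1. A_x = 9135/2452  [E, B, A are collinear ∩ DA ⟂ EB]
2. A_y = 4467/1226  [E, B, A are collinear ∩ DA ⟂ EB]
   → A = (9135/2452, 4467/1226)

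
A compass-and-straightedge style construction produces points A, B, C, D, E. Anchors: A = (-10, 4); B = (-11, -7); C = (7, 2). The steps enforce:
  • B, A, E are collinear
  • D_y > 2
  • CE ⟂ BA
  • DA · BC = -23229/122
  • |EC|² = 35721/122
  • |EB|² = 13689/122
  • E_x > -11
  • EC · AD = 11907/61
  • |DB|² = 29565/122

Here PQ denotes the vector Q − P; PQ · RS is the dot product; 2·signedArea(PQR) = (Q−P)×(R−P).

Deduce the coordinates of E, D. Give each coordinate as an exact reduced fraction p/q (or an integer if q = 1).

D = (161/122, 307/122)
E = (-1225/122, 433/122)

1. E_x = -1225/122  [B, A, E are collinear ∩ CE ⟂ BA]
2. E_y = 433/122  [B, A, E are collinear ∩ CE ⟂ BA]
   → E = (-1225/122, 433/122)
3. D_x = 161/122  [DA · BC = -23229/122 ∩ EC · AD = 11907/61]
4. D_y = 307/122  [DA · BC = -23229/122 ∩ EC · AD = 11907/61]
   → D = (161/122, 307/122)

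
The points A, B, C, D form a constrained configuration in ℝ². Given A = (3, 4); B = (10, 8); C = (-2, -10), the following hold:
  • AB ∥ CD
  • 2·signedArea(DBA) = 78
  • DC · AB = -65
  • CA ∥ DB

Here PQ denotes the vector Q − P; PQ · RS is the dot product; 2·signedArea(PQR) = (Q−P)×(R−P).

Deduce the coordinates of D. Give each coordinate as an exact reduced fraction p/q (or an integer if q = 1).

1. D_x = 5  [CA ∥ DB ∩ AB ∥ CD]
2. D_y = -6  [CA ∥ DB ∩ AB ∥ CD]
   → D = (5, -6)

D = (5, -6)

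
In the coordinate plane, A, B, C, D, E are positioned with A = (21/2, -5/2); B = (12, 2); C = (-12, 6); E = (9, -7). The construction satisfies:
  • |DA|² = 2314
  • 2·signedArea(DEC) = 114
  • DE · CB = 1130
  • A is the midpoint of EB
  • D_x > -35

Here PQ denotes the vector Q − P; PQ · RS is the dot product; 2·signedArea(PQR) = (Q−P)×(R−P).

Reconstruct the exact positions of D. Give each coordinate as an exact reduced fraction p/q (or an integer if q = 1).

1. D_x = -69/2  [DE · CB = 1130 ∩ 2·signedArea(DEC) = 114]
2. D_y = 29/2  [DE · CB = 1130 ∩ 2·signedArea(DEC) = 114]
   → D = (-69/2, 29/2)

D = (-69/2, 29/2)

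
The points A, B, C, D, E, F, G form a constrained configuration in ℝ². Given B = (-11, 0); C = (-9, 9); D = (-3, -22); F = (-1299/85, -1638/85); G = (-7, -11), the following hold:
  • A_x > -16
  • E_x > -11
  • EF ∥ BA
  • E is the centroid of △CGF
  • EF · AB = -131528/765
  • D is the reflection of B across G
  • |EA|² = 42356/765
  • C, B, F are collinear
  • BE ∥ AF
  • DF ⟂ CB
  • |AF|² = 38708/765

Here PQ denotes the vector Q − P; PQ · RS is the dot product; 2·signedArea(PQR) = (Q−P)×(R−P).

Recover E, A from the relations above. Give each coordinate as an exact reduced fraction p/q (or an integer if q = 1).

1. E_x = -2659/255  [E is the centroid of △CGF]
2. E_y = -1808/255  [E is the centroid of △CGF]
   → E = (-2659/255, -1808/255)
3. A_x = -4043/255  [BE ∥ AF ∩ EF ∥ BA]
4. A_y = -3106/255  [BE ∥ AF ∩ EF ∥ BA]
   → A = (-4043/255, -3106/255)

A = (-4043/255, -3106/255)
E = (-2659/255, -1808/255)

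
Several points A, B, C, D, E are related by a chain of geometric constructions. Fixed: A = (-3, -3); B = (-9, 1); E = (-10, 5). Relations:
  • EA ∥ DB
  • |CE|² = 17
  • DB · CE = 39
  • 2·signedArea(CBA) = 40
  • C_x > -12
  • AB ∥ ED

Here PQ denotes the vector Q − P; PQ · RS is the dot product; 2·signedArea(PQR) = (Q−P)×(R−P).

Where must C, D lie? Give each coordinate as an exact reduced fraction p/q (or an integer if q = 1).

C = (-11, 9)
D = (-16, 9)

1. D_x = -16  [EA ∥ DB ∩ AB ∥ ED]
2. D_y = 9  [EA ∥ DB ∩ AB ∥ ED]
   → D = (-16, 9)
3. C_x = -11  [2·signedArea(CBA) = 40 ∩ DB · CE = 39]
4. C_y = 9  [2·signedArea(CBA) = 40 ∩ DB · CE = 39]
   → C = (-11, 9)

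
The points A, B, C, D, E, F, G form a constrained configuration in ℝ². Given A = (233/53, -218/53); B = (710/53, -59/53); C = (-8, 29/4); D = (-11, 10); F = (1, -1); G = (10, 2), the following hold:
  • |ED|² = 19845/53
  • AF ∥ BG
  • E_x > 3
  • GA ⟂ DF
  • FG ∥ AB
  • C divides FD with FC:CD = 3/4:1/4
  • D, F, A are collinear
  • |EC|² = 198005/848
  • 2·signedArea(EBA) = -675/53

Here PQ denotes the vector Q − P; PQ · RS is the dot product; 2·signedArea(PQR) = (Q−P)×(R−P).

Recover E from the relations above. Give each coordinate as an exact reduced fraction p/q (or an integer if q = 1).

E = (173/53, -163/53)

1. E_x = 173/53  [line 3·x + -9·y + -1986/53 = 0 ∩ |ED|² = 19845/53]
2. E_y = -163/53  [line 3·x + -9·y + -1986/53 = 0 ∩ |ED|² = 19845/53]
   → E = (173/53, -163/53)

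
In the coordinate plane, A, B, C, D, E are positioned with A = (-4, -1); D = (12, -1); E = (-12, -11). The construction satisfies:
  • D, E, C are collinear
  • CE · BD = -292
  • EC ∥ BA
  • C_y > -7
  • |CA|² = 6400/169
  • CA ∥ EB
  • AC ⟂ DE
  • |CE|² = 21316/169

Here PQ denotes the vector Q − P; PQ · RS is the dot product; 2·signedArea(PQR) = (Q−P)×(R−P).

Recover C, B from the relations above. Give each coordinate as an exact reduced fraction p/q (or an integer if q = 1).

1. C_x = -276/169  [D, E, C are collinear ∩ AC ⟂ DE]
2. C_y = -1129/169  [D, E, C are collinear ∩ AC ⟂ DE]
   → C = (-276/169, -1129/169)
3. B_x = -2428/169  [EC ∥ BA ∩ CA ∥ EB]
4. B_y = -899/169  [EC ∥ BA ∩ CA ∥ EB]
   → B = (-2428/169, -899/169)

B = (-2428/169, -899/169)
C = (-276/169, -1129/169)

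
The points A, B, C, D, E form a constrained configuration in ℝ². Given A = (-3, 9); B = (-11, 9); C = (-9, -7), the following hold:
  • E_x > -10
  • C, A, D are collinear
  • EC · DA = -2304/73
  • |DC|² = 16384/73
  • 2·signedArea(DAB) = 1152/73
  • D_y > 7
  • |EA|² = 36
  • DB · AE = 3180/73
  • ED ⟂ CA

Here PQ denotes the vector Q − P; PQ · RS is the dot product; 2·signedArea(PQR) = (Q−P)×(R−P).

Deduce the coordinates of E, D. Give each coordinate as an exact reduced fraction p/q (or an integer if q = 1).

D = (-273/73, 513/73)
E = (-9, 9)

1. D_x = -273/73  [C, A, D are collinear ∩ 2·signedArea(DAB) = 1152/73]
2. D_y = 513/73  [C, A, D are collinear ∩ 2·signedArea(DAB) = 1152/73]
   → D = (-273/73, 513/73)
3. E_x = -9  [EC · DA = -2304/73 ∩ DB · AE = 3180/73]
4. E_y = 9  [EC · DA = -2304/73 ∩ DB · AE = 3180/73]
   → E = (-9, 9)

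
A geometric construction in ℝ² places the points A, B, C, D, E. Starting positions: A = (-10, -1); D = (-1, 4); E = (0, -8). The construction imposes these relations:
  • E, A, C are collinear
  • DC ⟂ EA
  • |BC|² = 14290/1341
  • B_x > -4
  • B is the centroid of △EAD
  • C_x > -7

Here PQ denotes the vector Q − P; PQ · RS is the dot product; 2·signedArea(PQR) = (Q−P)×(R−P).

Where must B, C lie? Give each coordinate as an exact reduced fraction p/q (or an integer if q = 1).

B = (-11/3, -5/3)
C = (-940/149, -534/149)

1. B_x = -11/3  [B is the centroid of △EAD]
2. B_y = -5/3  [B is the centroid of △EAD]
   → B = (-11/3, -5/3)
3. C_x = -940/149  [E, A, C are collinear ∩ DC ⟂ EA]
4. C_y = -534/149  [E, A, C are collinear ∩ DC ⟂ EA]
   → C = (-940/149, -534/149)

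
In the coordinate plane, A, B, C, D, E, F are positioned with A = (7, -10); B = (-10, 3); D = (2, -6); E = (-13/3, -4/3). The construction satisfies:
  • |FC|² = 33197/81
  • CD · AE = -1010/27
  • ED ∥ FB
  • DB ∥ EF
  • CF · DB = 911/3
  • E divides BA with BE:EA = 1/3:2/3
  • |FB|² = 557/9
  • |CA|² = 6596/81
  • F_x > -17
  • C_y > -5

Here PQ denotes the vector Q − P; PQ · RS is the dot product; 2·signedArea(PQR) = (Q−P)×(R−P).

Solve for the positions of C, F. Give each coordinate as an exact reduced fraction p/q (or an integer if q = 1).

C = (-1/9, -40/9)
F = (-49/3, 23/3)

1. F_x = -49/3  [ED ∥ FB ∩ DB ∥ EF]
2. F_y = 23/3  [ED ∥ FB ∩ DB ∥ EF]
   → F = (-49/3, 23/3)
3. C_x = -1/9  [CD · AE = -1010/27 ∩ CF · DB = 911/3]
4. C_y = -40/9  [CD · AE = -1010/27 ∩ CF · DB = 911/3]
   → C = (-1/9, -40/9)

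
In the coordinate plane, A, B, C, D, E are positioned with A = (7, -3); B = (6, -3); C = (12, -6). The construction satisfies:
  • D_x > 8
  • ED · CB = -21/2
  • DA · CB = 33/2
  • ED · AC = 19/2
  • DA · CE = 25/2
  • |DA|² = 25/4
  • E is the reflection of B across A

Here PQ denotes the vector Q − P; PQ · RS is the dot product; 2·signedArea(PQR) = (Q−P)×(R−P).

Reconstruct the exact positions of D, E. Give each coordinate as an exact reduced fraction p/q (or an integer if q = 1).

D = (9, -9/2)
E = (8, -3)

1. E_x = 8  [E is the reflection of B across A]
2. E_y = -3  [E is the reflection of B across A]
   → E = (8, -3)
3. D_x = 9  [DA · CE = 25/2 ∩ ED · AC = 19/2]
4. D_y = -9/2  [DA · CE = 25/2 ∩ ED · AC = 19/2]
   → D = (9, -9/2)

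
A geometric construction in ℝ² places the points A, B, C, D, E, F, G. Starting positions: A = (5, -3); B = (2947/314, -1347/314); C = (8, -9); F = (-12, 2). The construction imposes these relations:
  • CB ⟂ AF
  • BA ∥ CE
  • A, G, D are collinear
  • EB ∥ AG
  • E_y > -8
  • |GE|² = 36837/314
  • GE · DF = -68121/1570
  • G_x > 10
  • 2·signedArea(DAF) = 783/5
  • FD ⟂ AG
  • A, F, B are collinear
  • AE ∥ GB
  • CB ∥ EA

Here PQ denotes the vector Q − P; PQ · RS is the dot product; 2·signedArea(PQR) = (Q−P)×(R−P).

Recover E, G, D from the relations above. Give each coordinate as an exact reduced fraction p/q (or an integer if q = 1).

1. E_x = 1135/314  [CB ∥ EA ∩ BA ∥ CE]
2. E_y = -2421/314  [CB ∥ EA ∩ BA ∥ CE]
   → E = (1135/314, -2421/314)
3. G_x = 1691/157  [AE ∥ GB ∩ EB ∥ AG]
4. G_y = 66/157  [AE ∥ GB ∩ EB ∥ AG]
   → G = (1691/157, 66/157)
5. D_x = -4229/785  [A, G, D are collinear ∩ FD ⟂ AG]
6. D_y = -7188/785  [A, G, D are collinear ∩ FD ⟂ AG]
   → D = (-4229/785, -7188/785)

D = (-4229/785, -7188/785)
E = (1135/314, -2421/314)
G = (1691/157, 66/157)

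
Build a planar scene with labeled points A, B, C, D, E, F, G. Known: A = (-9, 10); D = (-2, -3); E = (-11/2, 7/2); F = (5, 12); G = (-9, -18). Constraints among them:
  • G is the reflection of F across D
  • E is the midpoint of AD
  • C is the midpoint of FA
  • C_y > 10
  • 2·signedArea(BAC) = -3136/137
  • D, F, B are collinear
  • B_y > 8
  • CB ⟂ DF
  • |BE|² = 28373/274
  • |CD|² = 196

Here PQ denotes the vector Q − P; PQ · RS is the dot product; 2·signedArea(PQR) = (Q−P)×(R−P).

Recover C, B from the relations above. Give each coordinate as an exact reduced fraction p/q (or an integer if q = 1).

1. C_x = -2  [C is the midpoint of FA]
2. C_y = 11  [C is the midpoint of FA]
   → C = (-2, 11)
3. B_x = 461/137  [D, F, B are collinear ∩ CB ⟂ DF]
4. B_y = 1164/137  [D, F, B are collinear ∩ CB ⟂ DF]
   → B = (461/137, 1164/137)

B = (461/137, 1164/137)
C = (-2, 11)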